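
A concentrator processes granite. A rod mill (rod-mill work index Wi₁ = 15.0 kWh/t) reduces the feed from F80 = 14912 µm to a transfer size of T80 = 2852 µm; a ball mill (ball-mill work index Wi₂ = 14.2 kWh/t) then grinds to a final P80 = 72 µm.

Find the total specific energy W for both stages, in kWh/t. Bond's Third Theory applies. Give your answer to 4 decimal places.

Bond:  W = 10 Wi (1/√P − 1/√F)
Stage 1 (14912→2852 µm, Wi₁=15.0): W₁ = 10·15.0·(0.018725 − 0.008189) = 1.5804 kWh/t
Stage 2 (2852→72 µm, Wi₂=14.2): W₂ = 10·14.2·(0.117851 − 0.018725) = 14.0759 kWh/t
W = W₁ + W₂ = 1.5804 + 14.0759 = 15.6563 kWh/t

W = 15.6563 kWh/t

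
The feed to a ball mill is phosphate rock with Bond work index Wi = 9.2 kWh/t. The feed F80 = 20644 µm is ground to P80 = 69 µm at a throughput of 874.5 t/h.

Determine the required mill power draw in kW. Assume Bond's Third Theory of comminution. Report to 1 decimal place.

P = 9125.6 kW

W = 10 Wi / √P80 − 10 Wi / √F80
W = 10·9.2·(1/√69 − 1/√20644) = 10·9.2·(0.113426) = 10.4352 kWh/t
P_mill = W·ṁ = 10.4352·874.5 = 9125.6 kW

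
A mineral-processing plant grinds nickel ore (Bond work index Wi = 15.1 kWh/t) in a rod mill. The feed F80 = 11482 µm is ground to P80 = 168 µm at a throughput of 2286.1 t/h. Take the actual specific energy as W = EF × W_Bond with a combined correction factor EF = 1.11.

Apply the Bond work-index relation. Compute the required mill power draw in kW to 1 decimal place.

W = 10 Wi / √P80 − 10 Wi / √F80
W = 10·15.1·(1/√168 − 1/√11482) = 10·15.1·(0.067819) = 10.2407 kWh/t
W_actual = 1.11 × 10.2407 = 11.3672 kWh/t
Mill draw = 11.3672 × 2286.1 = 25986.5 kW

P = 25986.5 kW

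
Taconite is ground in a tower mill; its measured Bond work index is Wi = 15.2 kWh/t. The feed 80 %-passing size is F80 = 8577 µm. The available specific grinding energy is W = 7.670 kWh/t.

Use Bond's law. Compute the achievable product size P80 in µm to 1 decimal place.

P80 = 266.5 µm

W_Bond = 10·Wi·(1/√P₈₀ − 1/√F₈₀)
P80^(−½) = W/(10 Wi) + F80^(−½)
  = 7.6700/(10·15.2) + 1/√8577 = 0.050461 + 0.010798 = 0.061258
P80 = (1/0.061258)² = 16.3243² = 266.48 µm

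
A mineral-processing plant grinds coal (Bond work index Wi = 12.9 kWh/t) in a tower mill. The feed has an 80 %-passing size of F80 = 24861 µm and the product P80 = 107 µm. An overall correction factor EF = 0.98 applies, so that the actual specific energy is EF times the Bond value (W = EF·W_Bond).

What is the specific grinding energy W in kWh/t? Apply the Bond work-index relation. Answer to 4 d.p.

W = 11.4197 kWh/t

W_Bond = 10·Wi·(1/√P₈₀ − 1/√F₈₀)
1/√107 = 0.096674;  1/√24861 = 0.006342
W = 10·12.9·(0.096674 − 0.006342) = 11.6528 kWh/t
Apply correction: 11.6528 × 0.98 = 11.4197 kWh/t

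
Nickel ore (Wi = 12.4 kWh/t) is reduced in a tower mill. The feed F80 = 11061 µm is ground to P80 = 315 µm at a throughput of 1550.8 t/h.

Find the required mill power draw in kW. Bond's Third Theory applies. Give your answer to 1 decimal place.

W = 10·Wi·[P80^(−½) − F80^(−½)]
W = 10·12.4·(1/√315 − 1/√11061) = 10·12.4·(0.046835) = 5.8076 kWh/t
Power = W × throughput = 5.8076 kWh/t × 1550.8 t/h = 9006.4 kW

P = 9006.4 kW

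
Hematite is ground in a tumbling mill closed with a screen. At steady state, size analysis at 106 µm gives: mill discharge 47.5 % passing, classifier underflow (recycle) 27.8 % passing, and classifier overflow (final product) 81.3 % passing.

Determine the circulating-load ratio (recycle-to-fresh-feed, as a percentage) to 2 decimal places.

Balance %-passing 106 µm (r = R/F):
(1+r)·d = r·u + o ⇒ r = (o−d)/(d−u)
r = (81.3 − 47.5)/(47.5 − 27.8) = 33.8/19.7 = 1.7157
CL = 100·r = 171.57 %

CL = 171.57 %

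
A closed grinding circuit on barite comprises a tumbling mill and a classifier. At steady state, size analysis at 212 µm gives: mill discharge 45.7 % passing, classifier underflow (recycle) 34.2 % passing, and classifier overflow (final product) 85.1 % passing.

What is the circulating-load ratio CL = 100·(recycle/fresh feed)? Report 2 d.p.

Two-product formula at 212 µm:
r = (o − d)/(d − u)
r = (85.1 − 45.7)/(45.7 − 34.2) = 39.4/11.5 = 3.4261
CL = 100·r = 342.61 %

CL = 342.61 %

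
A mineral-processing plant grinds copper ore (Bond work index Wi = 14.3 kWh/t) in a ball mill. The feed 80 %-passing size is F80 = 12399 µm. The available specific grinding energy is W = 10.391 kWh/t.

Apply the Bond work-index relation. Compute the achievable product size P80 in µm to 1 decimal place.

P80 = 150.0 µm

W = 10 Wi / √P80 − 10 Wi / √F80
P80^(−½) = W/(10 Wi) + F80^(−½)
  = 10.3910/(10·14.3) + 1/√12399 = 0.072664 + 0.008981 = 0.081645
P80 = (1/0.081645)² = 12.2482² = 150.02 µm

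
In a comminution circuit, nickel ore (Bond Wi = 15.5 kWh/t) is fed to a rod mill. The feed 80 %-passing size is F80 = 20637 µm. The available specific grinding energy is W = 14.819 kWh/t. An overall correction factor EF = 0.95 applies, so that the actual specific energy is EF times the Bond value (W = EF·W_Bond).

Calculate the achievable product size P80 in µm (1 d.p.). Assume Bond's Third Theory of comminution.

W = 10 Wi (P80^-0.5 − F80^-0.5)
W_Bond = W / EF = 14.819 / 0.95 = 15.5989 kWh/t
1/√P80 = 1/√F80 + W_Bond/(10·Wi)
  = 15.5989/(10·15.5) + 1/√20637 = 0.100638 + 0.006961 = 0.107599
P80 = (1/0.107599)² = 9.2937² = 86.37 µm

P80 = 86.4 µm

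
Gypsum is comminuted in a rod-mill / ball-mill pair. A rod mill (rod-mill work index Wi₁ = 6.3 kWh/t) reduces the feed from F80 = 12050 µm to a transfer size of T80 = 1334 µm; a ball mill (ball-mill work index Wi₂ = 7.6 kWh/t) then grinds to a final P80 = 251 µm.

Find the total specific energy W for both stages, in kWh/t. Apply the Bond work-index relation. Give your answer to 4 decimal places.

W = 3.8672 kWh/t

W = 10 Wi (P80^-0.5 − F80^-0.5)
Stage 1 (12050→1334 µm, Wi₁=6.3): W₁ = 10·6.3·(0.027379 − 0.009110) = 1.1510 kWh/t
Stage 2 (1334→251 µm, Wi₂=7.6): W₂ = 10·7.6·(0.063119 − 0.027379) = 2.7163 kWh/t
W = W₁ + W₂ = 1.1510 + 2.7163 = 3.8672 kWh/t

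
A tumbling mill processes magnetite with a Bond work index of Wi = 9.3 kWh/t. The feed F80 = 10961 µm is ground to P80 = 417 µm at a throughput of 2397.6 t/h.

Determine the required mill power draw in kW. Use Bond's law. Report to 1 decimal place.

P = 8789.4 kW

Bond: W = 10·Wi·(1/√P80 − 1/√F80)
W = 10·9.3·(1/√417 − 1/√10961) = 10·9.3·(0.039419) = 3.6659 kWh/t
P_mill = W·ṁ = 3.6659·2397.6 = 8789.4 kW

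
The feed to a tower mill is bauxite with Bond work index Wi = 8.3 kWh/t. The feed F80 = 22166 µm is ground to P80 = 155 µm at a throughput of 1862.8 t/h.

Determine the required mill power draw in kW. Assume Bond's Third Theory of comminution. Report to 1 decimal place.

P = 11380.3 kW

W = 10·Wi·[P80^(−½) − F80^(−½)]
W = 10·8.3·(1/√155 − 1/√22166) = 10·8.3·(0.073605) = 6.1092 kWh/t
P_mill = W·ṁ = 6.1092·1862.8 = 11380.3 kW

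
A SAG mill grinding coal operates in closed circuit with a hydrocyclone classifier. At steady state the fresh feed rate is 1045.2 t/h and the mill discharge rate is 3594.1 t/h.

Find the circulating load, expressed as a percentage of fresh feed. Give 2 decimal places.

Steady state: M = F + R.
R = M − F = 3594.1 − 1045.2 = 2548.9 t/h
CL = 100·R/F = 100·2548.9/1045.2 = 243.87 %

CL = 243.87 %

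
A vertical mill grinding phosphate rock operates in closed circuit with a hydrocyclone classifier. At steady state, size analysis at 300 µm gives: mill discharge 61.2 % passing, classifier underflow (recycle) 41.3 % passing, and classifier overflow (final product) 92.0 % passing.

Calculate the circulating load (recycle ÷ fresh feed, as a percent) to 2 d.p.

Mass balance on the −300 µm fraction:
(1+r)d = ru + o → r = (o−d)/(d−u)
r = (92.0 − 61.2)/(61.2 − 41.3) = 30.8/19.9 = 1.5477
CL = 100·r = 154.77 %

CL = 154.77 %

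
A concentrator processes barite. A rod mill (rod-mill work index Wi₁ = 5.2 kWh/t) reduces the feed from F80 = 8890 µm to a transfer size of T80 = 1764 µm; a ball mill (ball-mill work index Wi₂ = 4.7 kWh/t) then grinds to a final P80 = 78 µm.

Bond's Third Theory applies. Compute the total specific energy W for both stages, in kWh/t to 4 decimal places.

W = 4.8892 kWh/t

W = 10 Wi (P80^-0.5 − F80^-0.5)
Stage 1 (8890→1764 µm, Wi₁=5.2): W₁ = 10·5.2·(0.023810 − 0.010606) = 0.6866 kWh/t
Stage 2 (1764→78 µm, Wi₂=4.7): W₂ = 10·4.7·(0.113228 − 0.023810) = 4.2027 kWh/t
W = W₁ + W₂ = 0.6866 + 4.2027 = 4.8892 kWh/t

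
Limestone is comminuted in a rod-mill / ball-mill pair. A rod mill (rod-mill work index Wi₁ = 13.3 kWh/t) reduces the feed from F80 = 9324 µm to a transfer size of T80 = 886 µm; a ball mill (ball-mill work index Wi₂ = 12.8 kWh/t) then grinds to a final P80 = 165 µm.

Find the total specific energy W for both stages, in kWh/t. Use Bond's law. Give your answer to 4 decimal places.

W = 10·Wi·(P80^(-½) − F80^(-½))
Stage 1 (9324→886 µm, Wi₁=13.3): W₁ = 10·13.3·(0.033596 − 0.010356) = 3.0909 kWh/t
Stage 2 (886→165 µm, Wi₂=12.8): W₂ = 10·12.8·(0.077850 − 0.033596) = 5.6645 kWh/t
W = W₁ + W₂ = 3.0909 + 5.6645 = 8.7554 kWh/t

W = 8.7554 kWh/t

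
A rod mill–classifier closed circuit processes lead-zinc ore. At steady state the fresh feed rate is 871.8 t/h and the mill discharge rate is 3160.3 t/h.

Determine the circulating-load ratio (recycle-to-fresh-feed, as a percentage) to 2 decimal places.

CL = 262.50 %

Steady state: M = F + R.
R = M − F = 3160.3 − 871.8 = 2288.5 t/h
CL = 100·R/F = 100·2288.5/871.8 = 262.50 %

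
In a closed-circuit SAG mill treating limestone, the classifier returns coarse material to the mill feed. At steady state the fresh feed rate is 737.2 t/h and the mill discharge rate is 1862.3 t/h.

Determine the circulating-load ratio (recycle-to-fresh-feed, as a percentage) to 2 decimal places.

M = F + R at steady state, so:
R = M − F = 1862.3 − 737.2 = 1125.1 t/h
CL = 100·R/F = 100·1125.1/737.2 = 152.62 %

CL = 152.62 %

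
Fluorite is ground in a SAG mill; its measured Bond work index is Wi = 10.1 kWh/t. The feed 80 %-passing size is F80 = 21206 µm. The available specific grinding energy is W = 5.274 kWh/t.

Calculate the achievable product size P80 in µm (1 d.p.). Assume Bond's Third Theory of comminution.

P80 = 286.4 µm

W = 10·Wi·[P80^(−½) − F80^(−½)]
⇒ 1/√P80 = W/(10·Wi) + 1/√F80
  = 5.2740/(10·10.1) + 1/√21206 = 0.052218 + 0.006867 = 0.059085
P80 = (1/0.059085)² = 16.9248² = 286.45 µm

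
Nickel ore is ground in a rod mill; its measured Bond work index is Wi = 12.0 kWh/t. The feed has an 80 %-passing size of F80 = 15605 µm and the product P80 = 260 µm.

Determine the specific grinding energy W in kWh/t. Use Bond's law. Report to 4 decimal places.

Bond: W = 10·Wi·(1/√P80 − 1/√F80)
1/√260 = 0.062017;  1/√15605 = 0.008005
W = 10·12.0·(0.062017 − 0.008005) = 6.4815 kWh/t

W = 6.4815 kWh/t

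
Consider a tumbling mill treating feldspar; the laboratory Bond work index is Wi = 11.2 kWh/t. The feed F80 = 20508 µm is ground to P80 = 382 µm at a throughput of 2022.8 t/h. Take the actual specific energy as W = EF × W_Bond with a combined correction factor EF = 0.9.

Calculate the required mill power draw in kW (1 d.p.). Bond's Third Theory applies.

P = 9008.5 kW

W = 10 Wi (P80^-0.5 − F80^-0.5)
W = 10·11.2·(1/√382 − 1/√20508) = 10·11.2·(0.044182) = 4.9483 kWh/t
With EF = 0.9: W = 4.9483·0.9 = 4.4535 kWh/t
Mill draw = 4.4535 × 2022.8 = 9008.5 kW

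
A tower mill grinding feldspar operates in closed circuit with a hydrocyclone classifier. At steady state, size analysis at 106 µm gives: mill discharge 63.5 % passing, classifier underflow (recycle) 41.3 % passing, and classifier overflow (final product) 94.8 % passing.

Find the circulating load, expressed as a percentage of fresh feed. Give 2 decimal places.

Balance %-passing 106 µm (r = R/F):
(1+r)·d = r·u + o ⇒ r = (o−d)/(d−u)
r = (94.8 − 63.5)/(63.5 − 41.3) = 31.3/22.2 = 1.4099
CL = 100·r = 140.99 %

CL = 140.99 %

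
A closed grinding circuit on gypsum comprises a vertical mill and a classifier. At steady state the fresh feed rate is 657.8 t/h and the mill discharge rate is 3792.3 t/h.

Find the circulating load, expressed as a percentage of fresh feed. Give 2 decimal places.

CL = 476.51 %

Discharge = new feed + return, hence
R = M − F = 3792.3 − 657.8 = 3134.5 t/h
CL = 100·R/F = 100·3134.5/657.8 = 476.51 %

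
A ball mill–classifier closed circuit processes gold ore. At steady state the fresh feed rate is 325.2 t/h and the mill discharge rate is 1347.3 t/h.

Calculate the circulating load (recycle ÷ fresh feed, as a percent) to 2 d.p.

Mill node: discharge = fresh + recycle.
R = M − F = 1347.3 − 325.2 = 1022.1 t/h
CL = 100·R/F = 100·1022.1/325.2 = 314.30 %

CL = 314.30 %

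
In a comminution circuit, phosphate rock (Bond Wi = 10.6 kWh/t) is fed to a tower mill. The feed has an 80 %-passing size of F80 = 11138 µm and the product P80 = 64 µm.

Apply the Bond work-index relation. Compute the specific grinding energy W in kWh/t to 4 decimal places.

W = 12.2456 kWh/t

W = 10·Wi·[P80^(−½) − F80^(−½)]
1/√64 = 0.125000;  1/√11138 = 0.009475
W = 10·10.6·(0.125000 − 0.009475) = 12.2456 kWh/t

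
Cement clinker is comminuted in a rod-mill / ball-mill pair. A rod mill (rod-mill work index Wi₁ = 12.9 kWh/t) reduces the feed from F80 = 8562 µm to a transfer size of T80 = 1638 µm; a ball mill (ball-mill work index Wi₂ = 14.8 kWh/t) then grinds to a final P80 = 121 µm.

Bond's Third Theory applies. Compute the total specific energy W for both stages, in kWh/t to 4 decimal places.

W = 11.5910 kWh/t

Bond:  W = 10 Wi (1/√P − 1/√F)
Stage 1 (8562→1638 µm, Wi₁=12.9): W₁ = 10·12.9·(0.024708 − 0.010807) = 1.7932 kWh/t
Stage 2 (1638→121 µm, Wi₂=14.8): W₂ = 10·14.8·(0.090909 − 0.024708) = 9.7977 kWh/t
W = W₁ + W₂ = 1.7932 + 9.7977 = 11.5910 kWh/t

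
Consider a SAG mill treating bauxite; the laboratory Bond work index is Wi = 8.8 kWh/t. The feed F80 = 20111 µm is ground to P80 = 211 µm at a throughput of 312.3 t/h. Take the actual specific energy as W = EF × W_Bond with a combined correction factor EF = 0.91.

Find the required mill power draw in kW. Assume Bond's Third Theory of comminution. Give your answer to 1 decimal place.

W = 10 Wi / √P80 − 10 Wi / √F80
W = 10·8.8·(1/√211 − 1/√20111) = 10·8.8·(0.061791) = 5.4376 kWh/t
W_actual = 0.91 × 5.4376 = 4.9482 kWh/t
Power = W × throughput = 4.9482 kWh/t × 312.3 t/h = 1545.3 kW

P = 1545.3 kW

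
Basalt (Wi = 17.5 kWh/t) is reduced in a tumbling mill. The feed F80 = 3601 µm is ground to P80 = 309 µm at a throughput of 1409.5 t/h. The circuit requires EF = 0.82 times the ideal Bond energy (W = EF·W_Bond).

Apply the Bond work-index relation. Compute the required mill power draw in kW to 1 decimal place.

Bond:  W = 10 Wi (1/√P − 1/√F)
W = 10·17.5·(1/√309 − 1/√3601) = 10·17.5·(0.040224) = 7.0391 kWh/t
Apply correction: 7.0391 × 0.82 = 5.7721 kWh/t
P = W·T = 5.7721·1409.5 = 8135.8 kW

P = 8135.8 kW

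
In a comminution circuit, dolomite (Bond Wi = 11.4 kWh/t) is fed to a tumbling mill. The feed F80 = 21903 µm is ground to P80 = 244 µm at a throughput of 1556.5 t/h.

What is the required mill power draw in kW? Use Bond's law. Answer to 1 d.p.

P = 10160.5 kW

W = 10·Wi·(P80^(-½) − F80^(-½))
W = 10·11.4·(1/√244 − 1/√21903) = 10·11.4·(0.057262) = 6.5278 kWh/t
P = W·T = 6.5278·1556.5 = 10160.5 kW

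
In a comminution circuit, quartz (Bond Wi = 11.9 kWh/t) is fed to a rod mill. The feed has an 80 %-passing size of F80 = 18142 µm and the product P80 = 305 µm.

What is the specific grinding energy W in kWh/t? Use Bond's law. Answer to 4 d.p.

W = 10 Wi / √P80 − 10 Wi / √F80
1/√305 = 0.057260;  1/√18142 = 0.007424
W = 10·11.9·(0.057260 − 0.007424) = 5.9304 kWh/t

W = 5.9304 kWh/t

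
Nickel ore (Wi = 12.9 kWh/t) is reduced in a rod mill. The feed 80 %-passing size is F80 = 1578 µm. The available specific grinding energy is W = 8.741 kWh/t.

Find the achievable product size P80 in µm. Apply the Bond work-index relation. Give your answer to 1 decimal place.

P80 = 115.8 µm

W = 10 Wi / √P80 − 10 Wi / √F80
P80^(−½) = W/(10 Wi) + F80^(−½)
  = 8.7410/(10·12.9) + 1/√1578 = 0.067760 + 0.025174 = 0.092933
P80 = (1/0.092933)² = 10.7604² = 115.79 µm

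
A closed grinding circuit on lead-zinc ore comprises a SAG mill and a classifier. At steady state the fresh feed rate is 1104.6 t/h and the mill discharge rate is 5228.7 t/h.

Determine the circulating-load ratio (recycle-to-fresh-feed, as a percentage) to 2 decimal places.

CL = 373.36 %

Discharge = new feed + return, hence
R = M − F = 5228.7 − 1104.6 = 4124.1 t/h
CL = 100·R/F = 100·4124.1/1104.6 = 373.36 %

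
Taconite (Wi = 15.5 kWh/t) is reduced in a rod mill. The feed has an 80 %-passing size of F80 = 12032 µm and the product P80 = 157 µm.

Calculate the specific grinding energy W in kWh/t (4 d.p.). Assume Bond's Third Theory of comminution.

W = 10 Wi (1/√P80 − 1/√F80)  [Bond]
1/√157 = 0.079809;  1/√12032 = 0.009117
W = 10·15.5·(0.079809 − 0.009117) = 10.9573 kWh/t

W = 10.9573 kWh/t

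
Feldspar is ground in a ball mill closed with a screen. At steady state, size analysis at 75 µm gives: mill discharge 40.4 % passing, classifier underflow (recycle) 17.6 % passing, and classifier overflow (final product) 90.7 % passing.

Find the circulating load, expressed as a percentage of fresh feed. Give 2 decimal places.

CL = 220.61 %

Classifier node, passing 75 µm:
d + r·d = r·u + o → r(d−u) = o−d
r = (90.7 − 40.4)/(40.4 − 17.6) = 50.3/22.8 = 2.2061
CL = 100·r = 220.61 %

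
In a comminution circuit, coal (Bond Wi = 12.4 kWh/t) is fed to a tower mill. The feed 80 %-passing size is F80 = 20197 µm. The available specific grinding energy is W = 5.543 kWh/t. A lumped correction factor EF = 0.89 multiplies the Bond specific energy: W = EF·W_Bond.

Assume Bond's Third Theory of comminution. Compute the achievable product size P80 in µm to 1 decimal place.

P80 = 305.0 µm

W = 10·Wi·(P80^(-½) − F80^(-½))
W_Bond = W / EF = 5.543 / 0.89 = 6.2281 kWh/t
P80^(−½) = W_Bond/(10 Wi) + F80^(−½)
  = 6.2281/(10·12.4) + 1/√20197 = 0.050227 + 0.007036 = 0.057263
P80 = (1/0.057263)² = 17.4633² = 304.97 µm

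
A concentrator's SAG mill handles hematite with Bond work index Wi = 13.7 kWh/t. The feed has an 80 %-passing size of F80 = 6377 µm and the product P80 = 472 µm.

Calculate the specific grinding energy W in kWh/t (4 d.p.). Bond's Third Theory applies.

Bond: W = 10·Wi·(1/√P80 − 1/√F80)
1/√472 = 0.046029;  1/√6377 = 0.012523
W = 10·13.7·(0.046029 − 0.012523) = 4.5904 kWh/t

W = 4.5904 kWh/t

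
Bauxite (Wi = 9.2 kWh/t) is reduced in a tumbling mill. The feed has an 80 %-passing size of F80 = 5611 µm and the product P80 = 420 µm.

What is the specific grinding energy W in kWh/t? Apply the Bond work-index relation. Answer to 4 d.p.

W = 3.2609 kWh/t

Bond: W = 10·Wi·(1/√P80 − 1/√F80)
1/√420 = 0.048795;  1/√5611 = 0.013350
W = 10·9.2·(0.048795 − 0.013350) = 3.2609 kWh/t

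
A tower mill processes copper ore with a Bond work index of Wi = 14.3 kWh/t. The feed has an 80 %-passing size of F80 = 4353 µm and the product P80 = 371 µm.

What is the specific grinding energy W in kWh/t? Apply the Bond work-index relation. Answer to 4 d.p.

W = 10·Wi·(P80^(-½) − F80^(-½))
1/√371 = 0.051917;  1/√4353 = 0.015157
W = 10·14.3·(0.051917 − 0.015157) = 5.2568 kWh/t

W = 5.2568 kWh/t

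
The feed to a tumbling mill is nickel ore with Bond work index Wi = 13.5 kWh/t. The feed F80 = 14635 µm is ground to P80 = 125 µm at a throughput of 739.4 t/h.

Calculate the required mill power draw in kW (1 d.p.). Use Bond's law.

W = 10 Wi (1/√P80 − 1/√F80)  [Bond]
W = 10·13.5·(1/√125 − 1/√14635) = 10·13.5·(0.081177) = 10.9588 kWh/t
P_mill = W·ṁ = 10.9588·739.4 = 8103.0 kW

P = 8103.0 kW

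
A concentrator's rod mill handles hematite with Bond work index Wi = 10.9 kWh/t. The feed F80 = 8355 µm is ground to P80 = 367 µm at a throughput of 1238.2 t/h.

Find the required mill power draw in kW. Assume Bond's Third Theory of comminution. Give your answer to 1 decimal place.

P = 5568.5 kW

W = 10 Wi / √P80 − 10 Wi / √F80
W = 10·10.9·(1/√367 − 1/√8355) = 10·10.9·(0.041259) = 4.4973 kWh/t
P = W·T = 4.4973·1238.2 = 5568.5 kW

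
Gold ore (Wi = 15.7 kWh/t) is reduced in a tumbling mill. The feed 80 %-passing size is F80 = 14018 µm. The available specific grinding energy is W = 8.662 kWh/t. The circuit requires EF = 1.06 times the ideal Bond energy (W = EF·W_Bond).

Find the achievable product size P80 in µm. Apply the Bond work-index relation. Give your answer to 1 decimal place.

W_Bond = 10·Wi·(1/√P₈₀ − 1/√F₈₀)
W_Bond = W / EF = 8.662 / 1.06 = 8.1717 kWh/t
⇒ 1/√P80 = W_Bond/(10 Wi) + 1/√F80
  = 8.1717/(10·15.7) + 1/√14018 = 0.052049 + 0.008446 = 0.060495
P80 = (1/0.060495)² = 16.5303² = 273.25 µm

P80 = 273.2 µm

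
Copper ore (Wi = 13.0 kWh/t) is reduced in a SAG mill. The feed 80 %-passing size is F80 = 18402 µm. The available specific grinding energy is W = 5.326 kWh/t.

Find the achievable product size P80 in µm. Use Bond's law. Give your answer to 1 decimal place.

W = 10 Wi (1/√P80 − 1/√F80)  [Bond]
P80^-0.5 = F80^-0.5 + W/(10 Wi)
  = 5.3260/(10·13.0) + 1/√18402 = 0.040969 + 0.007372 = 0.048341
P80 = (1/0.048341)² = 20.6864² = 427.93 µm

P80 = 427.9 µm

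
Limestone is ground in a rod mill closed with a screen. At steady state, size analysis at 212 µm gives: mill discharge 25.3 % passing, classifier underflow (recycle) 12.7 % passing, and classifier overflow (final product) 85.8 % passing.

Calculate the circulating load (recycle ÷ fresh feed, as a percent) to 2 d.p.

CL = 480.16 %

Let r = R/F. Size balance at 212 µm:
(1+r)·d = r·u + o ⇒ r = (o−d)/(d−u)
r = (85.8 − 25.3)/(25.3 − 12.7) = 60.5/12.6 = 4.8016
CL = 100·r = 480.16 %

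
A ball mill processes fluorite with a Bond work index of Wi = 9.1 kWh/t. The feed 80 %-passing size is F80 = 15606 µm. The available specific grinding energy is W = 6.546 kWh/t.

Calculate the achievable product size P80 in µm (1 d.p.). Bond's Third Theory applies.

P80 = 156.5 µm

Bond: W = 10·Wi·(1/√P80 − 1/√F80)
P80^(−½) = W/(10 Wi) + F80^(−½)
  = 6.5460/(10·9.1) + 1/√15606 = 0.071934 + 0.008005 = 0.079939
P80 = (1/0.079939)² = 12.5095² = 156.49 µm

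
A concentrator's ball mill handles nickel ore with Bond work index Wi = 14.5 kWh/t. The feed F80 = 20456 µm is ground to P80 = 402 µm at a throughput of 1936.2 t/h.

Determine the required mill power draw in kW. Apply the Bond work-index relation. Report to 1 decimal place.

P = 12039.5 kW

Bond: W = 10·Wi·(1/√P80 − 1/√F80)
W = 10·14.5·(1/√402 − 1/√20456) = 10·14.5·(0.042884) = 6.2181 kWh/t
Power = W × throughput = 6.2181 kWh/t × 1936.2 t/h = 12039.5 kW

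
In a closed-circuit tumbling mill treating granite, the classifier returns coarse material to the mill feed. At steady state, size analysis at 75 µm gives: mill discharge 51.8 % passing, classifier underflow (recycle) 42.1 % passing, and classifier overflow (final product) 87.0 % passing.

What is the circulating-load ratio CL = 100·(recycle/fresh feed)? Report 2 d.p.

CL = 362.89 %

Two-product formula at 75 µm:
d + r·d = r·u + o → r(d−u) = o−d
r = (87.0 − 51.8)/(51.8 − 42.1) = 35.2/9.7 = 3.6289
CL = 100·r = 362.89 %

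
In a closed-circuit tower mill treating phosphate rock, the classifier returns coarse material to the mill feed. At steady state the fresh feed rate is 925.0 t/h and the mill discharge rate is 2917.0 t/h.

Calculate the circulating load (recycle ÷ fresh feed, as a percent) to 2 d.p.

CL = 215.35 %

M = F + R at steady state, so:
R = M − F = 2917.0 − 925.0 = 1992.0 t/h
CL = 100·R/F = 100·1992.0/925.0 = 215.35 %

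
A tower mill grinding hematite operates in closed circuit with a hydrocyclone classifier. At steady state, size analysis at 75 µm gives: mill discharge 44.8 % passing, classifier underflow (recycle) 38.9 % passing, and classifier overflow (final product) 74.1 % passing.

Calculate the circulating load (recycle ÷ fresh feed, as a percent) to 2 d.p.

Two-product formula at 75 µm:
Fd + Rd = Ru + Fo ⇒ R/F = (o−d)/(d−u)
r = (74.1 − 44.8)/(44.8 − 38.9) = 29.3/5.9 = 4.9661
CL = 100·r = 496.61 %

CL = 496.61 %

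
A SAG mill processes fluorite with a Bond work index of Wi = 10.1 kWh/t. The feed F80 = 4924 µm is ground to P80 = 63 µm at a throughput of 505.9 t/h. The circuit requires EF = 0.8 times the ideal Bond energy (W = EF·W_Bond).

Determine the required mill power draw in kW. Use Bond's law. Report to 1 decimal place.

P = 4567.5 kW

W = 10·Wi·[P80^(−½) − F80^(−½)]
W = 10·10.1·(1/√63 − 1/√4924) = 10·10.1·(0.111737) = 11.2855 kWh/t
Apply correction: 11.2855 × 0.8 = 9.0284 kWh/t
Power = W × throughput = 9.0284 kWh/t × 505.9 t/h = 4567.5 kW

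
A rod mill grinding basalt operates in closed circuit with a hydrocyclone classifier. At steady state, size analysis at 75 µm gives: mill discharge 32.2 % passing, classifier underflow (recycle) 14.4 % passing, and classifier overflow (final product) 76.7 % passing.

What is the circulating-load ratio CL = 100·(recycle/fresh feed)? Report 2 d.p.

Balance %-passing 75 µm (r = R/F):
d + r·d = r·u + o → r(d−u) = o−d
r = (76.7 − 32.2)/(32.2 − 14.4) = 44.5/17.8 = 2.5000
CL = 100·r = 250.00 %

CL = 250.00 %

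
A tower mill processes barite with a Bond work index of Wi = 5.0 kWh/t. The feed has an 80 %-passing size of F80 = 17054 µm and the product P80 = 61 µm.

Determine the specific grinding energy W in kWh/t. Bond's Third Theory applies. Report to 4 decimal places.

W = 6.0190 kWh/t

Bond:  W = 10 Wi (1/√P − 1/√F)
1/√61 = 0.128037;  1/√17054 = 0.007657
W = 10·5.0·(0.128037 − 0.007657) = 6.0190 kWh/t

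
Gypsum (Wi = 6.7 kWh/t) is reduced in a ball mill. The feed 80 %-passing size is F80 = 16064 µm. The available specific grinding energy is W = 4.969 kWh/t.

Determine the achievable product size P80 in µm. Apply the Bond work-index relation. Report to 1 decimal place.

W = 10 Wi / √P80 − 10 Wi / √F80
⇒ 1/√P80 = W/(10·Wi) + 1/√F80
  = 4.9690/(10·6.7) + 1/√16064 = 0.074164 + 0.007890 = 0.082054
P80 = (1/0.082054)² = 12.1871² = 148.52 µm

P80 = 148.5 µm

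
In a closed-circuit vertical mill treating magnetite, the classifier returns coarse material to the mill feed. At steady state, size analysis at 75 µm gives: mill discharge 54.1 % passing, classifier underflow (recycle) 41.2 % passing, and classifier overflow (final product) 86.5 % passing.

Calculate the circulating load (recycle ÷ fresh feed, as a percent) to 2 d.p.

CL = 251.16 %

Balance %-passing 75 µm (r = R/F):
(1+r)·d = r·u + o ⇒ r = (o−d)/(d−u)
r = (86.5 − 54.1)/(54.1 − 41.2) = 32.4/12.9 = 2.5116
CL = 100·r = 251.16 %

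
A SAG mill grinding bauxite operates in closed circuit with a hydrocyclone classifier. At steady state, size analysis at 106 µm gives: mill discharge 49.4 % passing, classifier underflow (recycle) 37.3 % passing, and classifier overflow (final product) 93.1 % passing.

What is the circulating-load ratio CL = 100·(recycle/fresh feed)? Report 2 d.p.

Mass balance on the −106 µm fraction:
(1+r)·d = r·u + o ⇒ r = (o−d)/(d−u)
r = (93.1 − 49.4)/(49.4 − 37.3) = 43.7/12.1 = 3.6116
CL = 100·r = 361.16 %

CL = 361.16 %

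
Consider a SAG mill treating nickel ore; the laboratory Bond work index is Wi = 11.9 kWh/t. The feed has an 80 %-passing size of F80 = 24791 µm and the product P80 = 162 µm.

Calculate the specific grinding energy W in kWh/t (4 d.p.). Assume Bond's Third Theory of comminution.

W = 8.5937 kWh/t

W = 10 Wi (1/√P80 − 1/√F80)  [Bond]
1/√162 = 0.078567;  1/√24791 = 0.006351
W = 10·11.9·(0.078567 − 0.006351) = 8.5937 kWh/t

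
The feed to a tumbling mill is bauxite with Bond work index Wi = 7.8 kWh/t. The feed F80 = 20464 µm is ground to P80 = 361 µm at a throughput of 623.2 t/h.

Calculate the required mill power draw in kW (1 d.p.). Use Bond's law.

P = 2218.6 kW

Bond: W = 10·Wi·(1/√P80 − 1/√F80)
W = 10·7.8·(1/√361 − 1/√20464) = 10·7.8·(0.045641) = 3.5600 kWh/t
P_mill = W·ṁ = 3.5600·623.2 = 2218.6 kW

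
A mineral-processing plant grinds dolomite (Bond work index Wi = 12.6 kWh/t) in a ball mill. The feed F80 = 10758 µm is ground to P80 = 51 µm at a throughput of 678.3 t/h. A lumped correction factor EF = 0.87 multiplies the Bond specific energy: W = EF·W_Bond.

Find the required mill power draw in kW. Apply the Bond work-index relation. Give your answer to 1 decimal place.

W_Bond = 10·Wi·(1/√P₈₀ − 1/√F₈₀)
W = 10·12.6·(1/√51 − 1/√10758) = 10·12.6·(0.130387) = 16.4287 kWh/t
W_actual = 0.87 × 16.4287 = 14.2930 kWh/t
Mill draw = 14.2930 × 678.3 = 9694.9 kW

P = 9694.9 kW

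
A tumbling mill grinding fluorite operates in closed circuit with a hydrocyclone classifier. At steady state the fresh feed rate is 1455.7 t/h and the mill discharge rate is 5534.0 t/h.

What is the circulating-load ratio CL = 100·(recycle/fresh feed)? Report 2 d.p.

M = F + R at steady state, so:
R = M − F = 5534.0 − 1455.7 = 4078.3 t/h
CL = 100·R/F = 100·4078.3/1455.7 = 280.16 %

CL = 280.16 %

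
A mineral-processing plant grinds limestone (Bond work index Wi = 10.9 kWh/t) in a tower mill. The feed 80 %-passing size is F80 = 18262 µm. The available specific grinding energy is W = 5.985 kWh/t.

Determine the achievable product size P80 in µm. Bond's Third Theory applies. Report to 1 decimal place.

P80 = 257.6 µm

Bond: W = 10·Wi·(1/√P80 − 1/√F80)
P80^(−½) = W/(10 Wi) + F80^(−½)
  = 5.9850/(10·10.9) + 1/√18262 = 0.054908 + 0.007400 = 0.062308
P80 = (1/0.062308)² = 16.0493² = 257.58 µm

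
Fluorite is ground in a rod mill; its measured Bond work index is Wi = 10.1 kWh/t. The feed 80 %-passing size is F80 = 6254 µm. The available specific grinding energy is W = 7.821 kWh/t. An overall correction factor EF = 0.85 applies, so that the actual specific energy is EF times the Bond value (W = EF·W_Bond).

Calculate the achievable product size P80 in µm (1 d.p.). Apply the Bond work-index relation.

P80 = 92.9 µm

W = 10 Wi (P80^-0.5 − F80^-0.5)
W_Bond = W / EF = 7.821 / 0.85 = 9.2012 kWh/t
⇒ 1/√P80 = W_Bond/(10·Wi) + 1/√F80
  = 9.2012/(10·10.1) + 1/√6254 = 0.091101 + 0.012645 = 0.103746
P80 = (1/0.103746)² = 9.6389² = 92.91 µm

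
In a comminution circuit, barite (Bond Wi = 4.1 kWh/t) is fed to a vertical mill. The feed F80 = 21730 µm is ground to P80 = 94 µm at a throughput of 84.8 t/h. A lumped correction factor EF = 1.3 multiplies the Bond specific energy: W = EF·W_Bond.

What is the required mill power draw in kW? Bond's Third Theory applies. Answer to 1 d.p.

Bond: W = 10·Wi·(1/√P80 − 1/√F80)
W = 10·4.1·(1/√94 − 1/√21730) = 10·4.1·(0.096358) = 3.9507 kWh/t
Corrected W = EF·W_Bond = 1.3·3.9507 = 5.1359 kWh/t
Mill draw = 5.1359 × 84.8 = 435.5 kW

P = 435.5 kW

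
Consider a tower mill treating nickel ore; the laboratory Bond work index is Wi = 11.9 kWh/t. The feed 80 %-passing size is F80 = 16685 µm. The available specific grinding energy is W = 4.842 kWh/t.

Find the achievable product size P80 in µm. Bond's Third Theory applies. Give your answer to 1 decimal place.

P80 = 426.3 µm

Bond: W = 10·Wi·(1/√P80 − 1/√F80)
1/√P80 = 1/√F80 + W/(10·Wi)
  = 4.8420/(10·11.9) + 1/√16685 = 0.040689 + 0.007742 = 0.048431
P80 = (1/0.048431)² = 20.6480² = 426.34 µm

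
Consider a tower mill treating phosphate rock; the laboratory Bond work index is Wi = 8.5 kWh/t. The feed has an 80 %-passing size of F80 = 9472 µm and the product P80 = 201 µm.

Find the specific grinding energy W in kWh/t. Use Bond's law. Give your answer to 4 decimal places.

W = 5.1221 kWh/t

W = 10 Wi (P80^-0.5 − F80^-0.5)
1/√201 = 0.070535;  1/√9472 = 0.010275
W = 10·8.5·(0.070535 − 0.010275) = 5.1221 kWh/t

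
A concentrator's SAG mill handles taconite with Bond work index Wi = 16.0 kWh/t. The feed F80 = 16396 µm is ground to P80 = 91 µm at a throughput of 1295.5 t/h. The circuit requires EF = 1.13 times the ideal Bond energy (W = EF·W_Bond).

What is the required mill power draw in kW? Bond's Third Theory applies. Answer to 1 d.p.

W = 10 Wi (1/√P80 − 1/√F80)  [Bond]
W = 10·16.0·(1/√91 − 1/√16396) = 10·16.0·(0.097019) = 15.5230 kWh/t
Apply correction: 15.5230 × 1.13 = 17.5410 kWh/t
Power = W × throughput = 17.5410 kWh/t × 1295.5 t/h = 22724.4 kW

P = 22724.4 kW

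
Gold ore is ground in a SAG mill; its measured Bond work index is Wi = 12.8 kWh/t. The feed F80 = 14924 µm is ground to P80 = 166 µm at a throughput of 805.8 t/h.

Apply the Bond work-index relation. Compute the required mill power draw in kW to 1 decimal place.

W = 10·Wi·(P80^(-½) − F80^(-½))
W = 10·12.8·(1/√166 − 1/√14924) = 10·12.8·(0.069429) = 8.8870 kWh/t
Power = W × throughput = 8.8870 kWh/t × 805.8 t/h = 7161.1 kW

P = 7161.1 kW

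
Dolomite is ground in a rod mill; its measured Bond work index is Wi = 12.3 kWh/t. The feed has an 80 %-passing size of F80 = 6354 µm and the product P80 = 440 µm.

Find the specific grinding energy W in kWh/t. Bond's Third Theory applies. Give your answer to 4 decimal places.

W = 10 Wi (P80^-0.5 − F80^-0.5)
1/√440 = 0.047673;  1/√6354 = 0.012545
W = 10·12.3·(0.047673 − 0.012545) = 4.3207 kWh/t

W = 4.3207 kWh/t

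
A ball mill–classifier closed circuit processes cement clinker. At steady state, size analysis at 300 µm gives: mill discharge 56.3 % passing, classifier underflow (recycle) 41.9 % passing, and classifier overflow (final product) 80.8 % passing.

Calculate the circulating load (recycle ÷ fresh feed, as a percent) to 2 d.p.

Balance %-passing 300 µm (r = R/F):
(1+r)·d = r·u + o ⇒ r = (o−d)/(d−u)
r = (80.8 − 56.3)/(56.3 − 41.9) = 24.5/14.4 = 1.7014
CL = 100·r = 170.14 %

CL = 170.14 %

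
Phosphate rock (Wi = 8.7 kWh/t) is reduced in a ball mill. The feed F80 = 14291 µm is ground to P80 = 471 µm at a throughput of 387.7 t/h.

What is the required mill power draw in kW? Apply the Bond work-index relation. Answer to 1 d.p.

W_Bond = 10·Wi·(1/√P₈₀ − 1/√F₈₀)
W = 10·8.7·(1/√471 − 1/√14291) = 10·8.7·(0.037713) = 3.2810 kWh/t
Power = W × throughput = 3.2810 kWh/t × 387.7 t/h = 1272.0 kW

P = 1272.0 kW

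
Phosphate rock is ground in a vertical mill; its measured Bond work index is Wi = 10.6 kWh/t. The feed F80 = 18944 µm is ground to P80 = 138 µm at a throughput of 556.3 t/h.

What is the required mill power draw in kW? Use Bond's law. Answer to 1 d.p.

Bond: W = 10·Wi·(1/√P80 − 1/√F80)
W = 10·10.6·(1/√138 − 1/√18944) = 10·10.6·(0.077860) = 8.2532 kWh/t
Mill draw = 8.2532 × 556.3 = 4591.2 kW

P = 4591.2 kW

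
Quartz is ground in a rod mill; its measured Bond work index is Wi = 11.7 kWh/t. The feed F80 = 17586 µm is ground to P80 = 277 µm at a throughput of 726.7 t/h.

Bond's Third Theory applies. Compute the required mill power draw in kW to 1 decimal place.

P = 4467.4 kW

W = 10·Wi·[P80^(−½) − F80^(−½)]
W = 10·11.7·(1/√277 − 1/√17586) = 10·11.7·(0.052543) = 6.1476 kWh/t
Power = W × throughput = 6.1476 kWh/t × 726.7 t/h = 4467.4 kW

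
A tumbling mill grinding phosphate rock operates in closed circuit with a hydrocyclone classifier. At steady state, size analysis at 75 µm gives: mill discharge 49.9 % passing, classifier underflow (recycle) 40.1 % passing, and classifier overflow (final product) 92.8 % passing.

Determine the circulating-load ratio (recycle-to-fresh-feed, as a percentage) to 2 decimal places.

CL = 437.76 %

Let r = R/F. Size balance at 75 µm:
(1+r)·d = r·u + o ⇒ r = (o−d)/(d−u)
r = (92.8 − 49.9)/(49.9 − 40.1) = 42.9/9.8 = 4.3776
CL = 100·r = 437.76 %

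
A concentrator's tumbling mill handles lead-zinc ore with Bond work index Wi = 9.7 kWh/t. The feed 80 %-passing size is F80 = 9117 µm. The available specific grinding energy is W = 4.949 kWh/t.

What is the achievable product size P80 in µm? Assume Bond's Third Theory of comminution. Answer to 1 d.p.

P80 = 264.4 µm

W = 10 Wi (1/√P80 − 1/√F80)  [Bond]
P80^-0.5 = F80^-0.5 + W/(10 Wi)
  = 4.9490/(10·9.7) + 1/√9117 = 0.051021 + 0.010473 = 0.061494
P80 = (1/0.061494)² = 16.2618² = 264.45 µm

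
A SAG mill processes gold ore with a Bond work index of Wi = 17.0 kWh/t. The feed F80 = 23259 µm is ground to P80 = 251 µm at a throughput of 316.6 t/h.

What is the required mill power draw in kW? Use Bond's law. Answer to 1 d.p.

W = 10·Wi·(P80^(-½) − F80^(-½))
W = 10·17.0·(1/√251 − 1/√23259) = 10·17.0·(0.056562) = 9.6156 kWh/t
P = W·T = 9.6156·316.6 = 3044.3 kW

P = 3044.3 kW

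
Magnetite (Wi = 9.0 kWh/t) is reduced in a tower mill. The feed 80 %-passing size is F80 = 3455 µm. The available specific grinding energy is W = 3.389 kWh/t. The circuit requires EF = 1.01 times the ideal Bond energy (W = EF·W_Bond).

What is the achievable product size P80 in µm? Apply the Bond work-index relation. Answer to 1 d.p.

P80 = 339.2 µm

W = 10 Wi (P80^-0.5 − F80^-0.5)
W_Bond = W / EF = 3.389 / 1.01 = 3.3554 kWh/t
P80^(−½) = W_Bond/(10 Wi) + F80^(−½)
  = 3.3554/(10·9.0) + 1/√3455 = 0.037283 + 0.017013 = 0.054296
P80 = (1/0.054296)² = 18.4177² = 339.21 µm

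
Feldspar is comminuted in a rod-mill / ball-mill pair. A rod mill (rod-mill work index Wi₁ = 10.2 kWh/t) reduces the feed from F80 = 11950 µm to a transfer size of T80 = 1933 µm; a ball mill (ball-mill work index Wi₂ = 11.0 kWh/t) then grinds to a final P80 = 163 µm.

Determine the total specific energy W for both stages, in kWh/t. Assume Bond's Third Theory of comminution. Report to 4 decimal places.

Bond: W = 10·Wi·(1/√P80 − 1/√F80)
Stage 1 (11950→1933 µm, Wi₁=10.2): W₁ = 10·10.2·(0.022745 − 0.009148) = 1.3869 kWh/t
Stage 2 (1933→163 µm, Wi₂=11.0): W₂ = 10·11.0·(0.078326 − 0.022745) = 6.1139 kWh/t
W = W₁ + W₂ = 1.3869 + 6.1139 = 7.5008 kWh/t

W = 7.5008 kWh/t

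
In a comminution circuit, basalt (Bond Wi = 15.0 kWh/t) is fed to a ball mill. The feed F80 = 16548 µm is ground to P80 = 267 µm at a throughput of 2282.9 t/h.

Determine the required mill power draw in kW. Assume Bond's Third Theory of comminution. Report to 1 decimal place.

W = 10 Wi (1/√P80 − 1/√F80)  [Bond]
W = 10·15.0·(1/√267 − 1/√16548) = 10·15.0·(0.053425) = 8.0138 kWh/t
P_mill = W·ṁ = 8.0138·2282.9 = 18294.7 kW

P = 18294.7 kW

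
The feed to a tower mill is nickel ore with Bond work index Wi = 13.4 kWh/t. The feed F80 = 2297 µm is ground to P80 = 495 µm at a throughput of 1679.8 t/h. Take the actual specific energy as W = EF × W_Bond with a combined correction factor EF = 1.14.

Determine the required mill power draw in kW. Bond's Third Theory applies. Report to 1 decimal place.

P = 6179.5 kW

Bond: W = 10·Wi·(1/√P80 − 1/√F80)
W = 10·13.4·(1/√495 − 1/√2297) = 10·13.4·(0.024082) = 3.2269 kWh/t
Apply correction: 3.2269 × 1.14 = 3.6787 kWh/t
Mill draw = 3.6787 × 1679.8 = 6179.5 kW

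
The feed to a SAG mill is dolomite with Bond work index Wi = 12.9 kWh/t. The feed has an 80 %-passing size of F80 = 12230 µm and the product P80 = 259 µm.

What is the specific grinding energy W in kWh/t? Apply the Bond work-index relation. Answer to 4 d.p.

W = 10 Wi / √P80 − 10 Wi / √F80
1/√259 = 0.062137;  1/√12230 = 0.009042
W = 10·12.9·(0.062137 − 0.009042) = 6.8492 kWh/t

W = 6.8492 kWh/t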